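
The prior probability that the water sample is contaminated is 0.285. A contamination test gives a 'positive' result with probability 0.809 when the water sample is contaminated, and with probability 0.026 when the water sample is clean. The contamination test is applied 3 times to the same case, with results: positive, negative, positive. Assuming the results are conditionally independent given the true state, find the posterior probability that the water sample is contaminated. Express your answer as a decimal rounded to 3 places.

Posterior P(H) ≈ 0.987

With H the event that the water sample is contaminated, the joint likelihood of the observed sequence is P(data|H) = 0.809·0.191·0.809 = 0.12501 and P(data|¬H) = 0.026·0.974·0.026 = 0.00065842.
Bayes: P(H|data) = 0.285·0.12501 / (0.285·0.12501 + 0.715·0.00065842) = 0.035627/0.036097 = 0.9870.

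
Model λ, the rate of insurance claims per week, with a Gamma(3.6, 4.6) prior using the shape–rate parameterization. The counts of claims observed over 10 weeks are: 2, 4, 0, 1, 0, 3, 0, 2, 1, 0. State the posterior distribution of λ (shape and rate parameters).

Posterior: Gamma(shape=16.6, rate=14.6)

Total count ∑xᵢ = 13 over n = 10 weeks.
Gamma is conjugate to the Poisson likelihood: posterior is Gamma(shape = 3.6+13 = 16.6, rate = 4.6+10 = 14.6).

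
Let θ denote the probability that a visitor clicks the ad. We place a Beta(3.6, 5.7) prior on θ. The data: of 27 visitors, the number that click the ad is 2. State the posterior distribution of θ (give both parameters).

Observing 2 successes and 25 failures updates Beta(3.6, 5.7) by adding the success and failure counts to the two shape parameters: α = 3.6+2 = 5.6, β = 5.7+25 = 30.7.

Posterior: Beta(5.6, 30.7)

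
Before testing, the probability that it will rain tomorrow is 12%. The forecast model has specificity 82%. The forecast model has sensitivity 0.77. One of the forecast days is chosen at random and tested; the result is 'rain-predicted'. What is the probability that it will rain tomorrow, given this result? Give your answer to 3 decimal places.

Write H for 'it will rain tomorrow'. Prior odds H:¬H = 0.12/0.88 = 0.13636. For the 'rain-predicted' outcome, the likelihood ratio is 0.77/0.18 = 4.2778.
Posterior odds = 0.13636 × 4.2778 = 0.58333, so P(H|E) = 0.58333/(1+0.58333) = 0.368.

P(H | E) ≈ 0.368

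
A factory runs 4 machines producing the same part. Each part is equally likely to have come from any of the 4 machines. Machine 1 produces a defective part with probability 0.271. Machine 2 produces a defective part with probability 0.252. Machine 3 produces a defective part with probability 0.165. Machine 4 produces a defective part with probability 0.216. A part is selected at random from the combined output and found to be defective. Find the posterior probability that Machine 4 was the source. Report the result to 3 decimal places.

P(defective|M1) = 0.271; P(defective|M2) = 0.252; P(defective|M3) = 0.165; P(defective|M4) = 0.216.
Prior × likelihood for each source: 0.25·0.271=0.06775, 0.25·0.252=0.06300, 0.25·0.165=0.04125, 0.25·0.216=0.05400. Summing gives P(defective) = 0.22600.
P(Machine 4 | defective) = 0.05400 / 0.22600 = 0.239.

Posterior probability ≈ 0.239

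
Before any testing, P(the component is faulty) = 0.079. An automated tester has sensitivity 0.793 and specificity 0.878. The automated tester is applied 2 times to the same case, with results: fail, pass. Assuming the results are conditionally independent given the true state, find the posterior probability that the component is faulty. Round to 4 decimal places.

With H the event that the component is faulty, the joint likelihood of the observed sequence is P(data|H) = 0.793·0.207 = 0.16415 and P(data|¬H) = 0.122·0.878 = 0.10712.
Bayes: P(H|data) = 0.079·0.16415 / (0.079·0.16415 + 0.921·0.10712) = 0.012968/0.11162 = 0.1162.

Posterior P(H) ≈ 0.1162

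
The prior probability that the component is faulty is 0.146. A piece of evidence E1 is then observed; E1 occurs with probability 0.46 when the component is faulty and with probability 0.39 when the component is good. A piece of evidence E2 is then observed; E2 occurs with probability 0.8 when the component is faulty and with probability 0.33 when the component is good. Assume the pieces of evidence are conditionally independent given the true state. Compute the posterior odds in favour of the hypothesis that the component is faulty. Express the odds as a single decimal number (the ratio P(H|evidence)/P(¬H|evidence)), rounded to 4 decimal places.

Prior odds = 0.146/(1−0.146) = 0.17096. In log-odds, ln(0.17096) = -1.7663.
Add log likelihood ratios: ln(1.1795) + ln(2.4242) = 1.0506.
Posterior log-odds = -0.71573, so posterior odds = exp(-0.71573) = 0.48884.

Posterior odds ≈ 0.4888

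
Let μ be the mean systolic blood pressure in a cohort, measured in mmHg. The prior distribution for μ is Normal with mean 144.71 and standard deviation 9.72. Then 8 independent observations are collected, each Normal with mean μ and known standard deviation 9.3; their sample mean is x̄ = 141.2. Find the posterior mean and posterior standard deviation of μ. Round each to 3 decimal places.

Posterior mean ≈ 141.560; posterior SD ≈ 3.115

With known σ, the Normal prior is conjugate. Weight on the data is w = (n/σ²)/(n/σ² + 1/τ₀²) = 0.0924962/(0.0924962+0.0105844) = 0.89732.
Posterior mean = w·x̄ + (1−w)·μ₀ = 0.89732·141.2 + 0.10268·144.71 = 141.560. Posterior variance = 1/(0.0924962+0.0105844) = 9.70114, so SD = 3.115.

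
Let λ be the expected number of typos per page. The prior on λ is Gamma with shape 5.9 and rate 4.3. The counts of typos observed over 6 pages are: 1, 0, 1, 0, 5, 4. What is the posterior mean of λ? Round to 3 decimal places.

Posterior mean ≈ 1.641

The Poisson likelihood adds the total count to the shape and the number of exposure periods to the rate. Here ∑xᵢ = 11 and n = 6, so shape 5.9→16.9 and rate 4.3→10.3.
E[λ | data] = 16.9/10.3 = 1.641.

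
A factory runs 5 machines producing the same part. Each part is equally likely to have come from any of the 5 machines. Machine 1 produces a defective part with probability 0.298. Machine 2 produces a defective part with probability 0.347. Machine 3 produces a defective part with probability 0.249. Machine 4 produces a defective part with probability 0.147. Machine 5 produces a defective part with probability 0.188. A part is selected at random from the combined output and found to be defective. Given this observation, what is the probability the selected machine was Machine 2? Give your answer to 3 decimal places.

Tabulate prior·likelihood by source: [1] prior 0.2, lik 0.298, product 0.05960; [2] prior 0.2, lik 0.347, product 0.06940; [3] prior 0.2, lik 0.249, product 0.04980; [4] prior 0.2, lik 0.147, product 0.02940; [5] prior 0.2, lik 0.188, product 0.03760.
Normalizing constant = 0.24580; the posterior for Machine 2 is its product over the sum, 0.06940/0.24580 = 0.282.

Posterior probability ≈ 0.282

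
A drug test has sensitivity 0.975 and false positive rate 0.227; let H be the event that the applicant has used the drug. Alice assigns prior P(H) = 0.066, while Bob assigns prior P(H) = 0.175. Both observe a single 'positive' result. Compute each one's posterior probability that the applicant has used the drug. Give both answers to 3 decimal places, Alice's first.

The likelihood ratio for a 'positive' result is 0.975/0.227 = 4.2952.
Alice: prior odds 0.066/0.934 = 0.070664; posterior odds 0.30351; posterior probability 0.233.
Bob: prior odds 0.175/0.825 = 0.21212; posterior odds 0.91109; posterior probability 0.477.

Alice: 0.233; Bob: 0.477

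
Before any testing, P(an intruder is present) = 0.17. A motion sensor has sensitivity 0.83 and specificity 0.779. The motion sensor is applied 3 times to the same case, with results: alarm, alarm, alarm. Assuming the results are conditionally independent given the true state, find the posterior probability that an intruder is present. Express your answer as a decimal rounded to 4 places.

Posterior P(H) ≈ 0.9156

With H the event that an intruder is present, the joint likelihood of the observed sequence is P(data|H) = 0.83·0.83·0.83 = 0.57179 and P(data|¬H) = 0.221·0.221·0.221 = 0.010794.
Bayes: P(H|data) = 0.17·0.57179 / (0.17·0.57179 + 0.83·0.010794) = 0.097204/0.10616 = 0.9156.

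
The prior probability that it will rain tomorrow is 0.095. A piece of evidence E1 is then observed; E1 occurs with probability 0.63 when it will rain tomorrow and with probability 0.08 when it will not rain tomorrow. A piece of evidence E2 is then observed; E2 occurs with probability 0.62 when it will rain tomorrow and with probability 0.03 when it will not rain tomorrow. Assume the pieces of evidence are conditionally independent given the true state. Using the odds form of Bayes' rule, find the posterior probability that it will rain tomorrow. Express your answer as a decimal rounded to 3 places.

Prior odds = 0.095/(1−0.095) = 0.10497. In log-odds, ln(0.10497) = -2.2541.
Add log likelihood ratios: ln(7.8750) + ln(20.667) = 5.0922.
Posterior log-odds = 2.8382, so posterior odds = exp(2.8382) = 17.084. Converting, P(H|E) = 17.084/18.084 = 0.945.

Posterior probability ≈ 0.945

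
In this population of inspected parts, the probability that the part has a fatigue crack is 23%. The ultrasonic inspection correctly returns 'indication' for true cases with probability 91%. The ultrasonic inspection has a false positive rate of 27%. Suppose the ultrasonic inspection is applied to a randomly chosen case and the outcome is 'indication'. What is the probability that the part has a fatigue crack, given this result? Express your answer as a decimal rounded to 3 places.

P(H | E) ≈ 0.502

Let H be the event that the part has a fatigue crack. P(H) = 0.23, so P(¬H) = 0.77. With E the 'indication' result, P(E|H) = 0.91 and P(E|¬H) = 0.27.
P(E) = 0.91·0.23 + 0.27·0.77 = 0.20930 + 0.20790 = 0.41720.
By Bayes' theorem, P(H|E) = 0.20930 / 0.41720 = 0.502.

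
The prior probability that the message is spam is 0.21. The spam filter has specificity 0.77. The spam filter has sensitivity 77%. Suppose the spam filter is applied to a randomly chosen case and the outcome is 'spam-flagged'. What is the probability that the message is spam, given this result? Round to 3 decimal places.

P(H | E) ≈ 0.471

Let H be the event that the message is spam. P(H) = 0.21, so P(¬H) = 0.79. With E the 'spam-flagged' result, P(E|H) = 0.77 and P(E|¬H) = 0.23.
P(E) = 0.77·0.21 + 0.23·0.79 = 0.16170 + 0.18170 = 0.34340.
By Bayes' theorem, P(H|E) = 0.16170 / 0.34340 = 0.471.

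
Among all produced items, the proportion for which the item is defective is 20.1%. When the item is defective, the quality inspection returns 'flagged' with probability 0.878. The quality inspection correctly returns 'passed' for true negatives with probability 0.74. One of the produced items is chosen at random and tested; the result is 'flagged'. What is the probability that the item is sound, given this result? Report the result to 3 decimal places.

P(¬H | E) ≈ 0.541

Let H be the event that the item is defective. P(H) = 0.201, so P(¬H) = 0.799. With E the 'flagged' result, P(E|H) = 0.878 and P(E|¬H) = 0.26.
P(E) = 0.878·0.201 + 0.26·0.799 = 0.17648 + 0.20774 = 0.38422.
By Bayes' theorem, P(H|E) = 0.17648 / 0.38422 = 0.459. Hence P(¬H|E) = 1 − 0.459 = 0.541.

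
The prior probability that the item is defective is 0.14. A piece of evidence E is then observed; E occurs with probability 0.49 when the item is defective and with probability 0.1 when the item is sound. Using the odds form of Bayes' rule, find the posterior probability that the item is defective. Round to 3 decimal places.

Prior odds = 0.14/(1−0.14) = 0.16279.
Likelihood ratio for E = 0.49/0.1 = 4.9000.
Posterior odds = prior odds × LR = 0.79767.
Posterior probability = odds/(1+odds) = 0.79767/1.7977 = 0.444.

Posterior probability ≈ 0.444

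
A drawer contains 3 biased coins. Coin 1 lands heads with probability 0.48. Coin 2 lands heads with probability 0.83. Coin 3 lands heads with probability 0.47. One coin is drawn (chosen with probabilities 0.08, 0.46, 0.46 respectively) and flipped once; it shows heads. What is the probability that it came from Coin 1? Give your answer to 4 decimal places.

P(heads|C1) = 0.48; P(heads|C2) = 0.83; P(heads|C3) = 0.47.
Prior × likelihood for each source: 0.08·0.48=0.03840, 0.46·0.83=0.3818, 0.46·0.47=0.2162. Summing gives P(heads) = 0.63640.
P(Coin 1 | heads) = 0.03840 / 0.63640 = 0.0603.

Posterior probability ≈ 0.0603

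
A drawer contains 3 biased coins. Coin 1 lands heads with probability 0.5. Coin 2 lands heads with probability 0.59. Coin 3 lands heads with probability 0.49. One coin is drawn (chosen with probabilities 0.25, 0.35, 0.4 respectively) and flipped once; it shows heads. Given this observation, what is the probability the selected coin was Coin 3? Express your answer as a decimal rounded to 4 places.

Posterior probability ≈ 0.3716

Tabulate prior·likelihood by source: [1] prior 0.25, lik 0.5, product 0.1250; [2] prior 0.35, lik 0.59, product 0.2065; [3] prior 0.4, lik 0.49, product 0.1960.
Normalizing constant = 0.52750; the posterior for Coin 3 is its product over the sum, 0.1960/0.52750 = 0.3716.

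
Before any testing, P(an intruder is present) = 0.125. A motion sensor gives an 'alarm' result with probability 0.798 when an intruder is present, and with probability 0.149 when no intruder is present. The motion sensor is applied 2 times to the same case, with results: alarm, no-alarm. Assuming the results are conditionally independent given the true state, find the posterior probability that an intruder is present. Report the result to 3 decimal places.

Posterior P(H) ≈ 0.154

With H the event that an intruder is present, the joint likelihood of the observed sequence is P(data|H) = 0.798·0.202 = 0.16120 and P(data|¬H) = 0.149·0.851 = 0.12680.
Bayes: P(H|data) = 0.125·0.16120 / (0.125·0.16120 + 0.875·0.12680) = 0.020150/0.13110 = 0.1537.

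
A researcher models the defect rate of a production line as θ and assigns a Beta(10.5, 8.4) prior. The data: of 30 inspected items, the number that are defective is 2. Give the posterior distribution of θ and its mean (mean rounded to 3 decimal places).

Posterior: Beta(12.5, 36.4); mean ≈ 0.256

Observing 2 successes and 28 failures updates Beta(10.5, 8.4) by adding the success and failure counts to the two shape parameters: α = 10.5+2 = 12.5, β = 8.4+28 = 36.4.
E[θ | data] = 12.5/(12.5+36.4) = 0.256.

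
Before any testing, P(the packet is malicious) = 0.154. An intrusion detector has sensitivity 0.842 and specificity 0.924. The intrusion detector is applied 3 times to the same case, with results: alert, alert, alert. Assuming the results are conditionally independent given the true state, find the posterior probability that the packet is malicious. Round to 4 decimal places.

With H the event that the packet is malicious, the joint likelihood of the observed sequence is P(data|H) = 0.842·0.842·0.842 = 0.59695 and P(data|¬H) = 0.076·0.076·0.076 = 0.00043898.
Bayes: P(H|data) = 0.154·0.59695 / (0.154·0.59695 + 0.846·0.00043898) = 0.091930/0.092301 = 0.9960.

Posterior P(H) ≈ 0.9960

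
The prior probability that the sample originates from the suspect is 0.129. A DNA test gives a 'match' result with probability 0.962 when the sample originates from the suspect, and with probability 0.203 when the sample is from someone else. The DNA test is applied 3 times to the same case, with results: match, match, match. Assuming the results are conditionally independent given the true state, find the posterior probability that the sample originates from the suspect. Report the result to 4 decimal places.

Posterior P(H) ≈ 0.9403

With H the event that the sample originates from the suspect, the joint likelihood of the observed sequence is P(data|H) = 0.962·0.962·0.962 = 0.89028 and P(data|¬H) = 0.203·0.203·0.203 = 0.0083654.
Bayes: P(H|data) = 0.129·0.89028 / (0.129·0.89028 + 0.871·0.0083654) = 0.11485/0.12213 = 0.9403.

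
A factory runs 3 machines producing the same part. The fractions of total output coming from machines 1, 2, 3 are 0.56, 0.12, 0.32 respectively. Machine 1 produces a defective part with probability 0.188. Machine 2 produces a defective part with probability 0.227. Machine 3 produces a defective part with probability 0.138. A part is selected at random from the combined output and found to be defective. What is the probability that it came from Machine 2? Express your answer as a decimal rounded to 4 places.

Posterior probability ≈ 0.1542

P(defective|M1) = 0.188; P(defective|M2) = 0.227; P(defective|M3) = 0.138.
Prior × likelihood for each source: 0.56·0.188=0.1053, 0.12·0.227=0.02724, 0.32·0.138=0.04416. Summing gives P(defective) = 0.17668.
P(Machine 2 | defective) = 0.02724 / 0.17668 = 0.1542.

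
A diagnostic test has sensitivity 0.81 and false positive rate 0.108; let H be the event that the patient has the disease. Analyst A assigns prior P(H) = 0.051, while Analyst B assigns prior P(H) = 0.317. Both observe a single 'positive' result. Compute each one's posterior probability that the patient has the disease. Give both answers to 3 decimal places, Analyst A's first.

P('+'|H) = 0.81, P('+'|¬H) = 0.108.
Analyst A: numerator 0.81·0.051 = 0.041310; evidence = 0.041310+0.108·0.949 = 0.14380; posterior = 0.287.
Analyst B: numerator 0.81·0.317 = 0.25677; evidence = 0.25677+0.108·0.683 = 0.33053; posterior = 0.777.

Analyst A: 0.287; Analyst B: 0.777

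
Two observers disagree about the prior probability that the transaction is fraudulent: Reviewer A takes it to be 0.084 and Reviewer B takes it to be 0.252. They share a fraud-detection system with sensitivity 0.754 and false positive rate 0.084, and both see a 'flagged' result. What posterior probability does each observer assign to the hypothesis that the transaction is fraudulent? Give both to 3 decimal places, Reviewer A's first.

The likelihood ratio for a 'flagged' result is 0.754/0.084 = 8.9762.
Reviewer A: prior odds 0.084/0.916 = 0.091703; posterior odds 0.82314; posterior probability 0.451.
Reviewer B: prior odds 0.252/0.748 = 0.33690; posterior odds 3.0241; posterior probability 0.751.

Reviewer A: 0.451; Reviewer B: 0.751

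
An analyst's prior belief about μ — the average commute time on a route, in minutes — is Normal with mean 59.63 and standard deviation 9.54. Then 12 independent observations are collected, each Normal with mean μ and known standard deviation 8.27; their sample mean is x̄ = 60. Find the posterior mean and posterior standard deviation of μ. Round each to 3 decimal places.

Posterior mean ≈ 59.978; posterior SD ≈ 2.316

Prior precision 1/τ₀² = 1/9.54² = 0.0109876; data precision n/σ² = 12/8.27² = 0.175457.
Posterior precision = 0.0109876 + 0.175457 = 0.186444, giving posterior SD = 1/√0.186444 = 2.316.
Posterior mean = (0.0109876·59.63 + 0.175457·60) / 0.186444 = 59.978.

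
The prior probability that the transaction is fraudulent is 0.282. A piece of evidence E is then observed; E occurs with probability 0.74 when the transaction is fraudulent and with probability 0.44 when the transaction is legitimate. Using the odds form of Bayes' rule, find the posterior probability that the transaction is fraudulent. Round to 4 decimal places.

Prior odds = 0.282/(1−0.282) = 0.39276. In log-odds, ln(0.39276) = -0.93456.
Add log likelihood ratio: ln(1.6818) = 0.51988.
Posterior log-odds = -0.41469, so posterior odds = exp(-0.41469) = 0.66055. Converting, P(H|E) = 0.66055/1.6605 = 0.3978.

Posterior probability ≈ 0.3978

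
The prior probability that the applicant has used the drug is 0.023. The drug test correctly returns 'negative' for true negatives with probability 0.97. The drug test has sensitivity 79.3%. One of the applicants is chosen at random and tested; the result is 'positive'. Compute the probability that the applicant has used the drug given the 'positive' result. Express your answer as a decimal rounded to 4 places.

Write H for 'the applicant has used the drug'. Prior odds H:¬H = 0.023/0.977 = 0.023541. For the 'positive' outcome, the likelihood ratio is 0.793/0.03 = 26.433.
Posterior odds = 0.023541 × 26.433 = 0.62228, so P(H|E) = 0.62228/(1+0.62228) = 0.3836.

P(H | E) ≈ 0.3836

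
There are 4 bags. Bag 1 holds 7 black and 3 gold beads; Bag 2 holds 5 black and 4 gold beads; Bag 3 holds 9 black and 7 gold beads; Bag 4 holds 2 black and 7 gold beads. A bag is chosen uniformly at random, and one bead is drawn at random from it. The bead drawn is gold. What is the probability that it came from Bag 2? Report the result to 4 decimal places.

Posterior probability ≈ 0.2268

P(gold|Bag 1) = 0.3; P(gold|Bag 2) = 0.4444; P(gold|Bag 3) = 0.4375; P(gold|Bag 4) = 0.7778.
Prior × likelihood for each source: 0.25·0.3=0.07500, 0.25·0.4444=0.1111, 0.25·0.4375=0.1094, 0.25·0.7778=0.1944. Summing gives P(gold) = 0.48993.
P(Bag 2 | gold) = 0.1111 / 0.48993 = 0.2268.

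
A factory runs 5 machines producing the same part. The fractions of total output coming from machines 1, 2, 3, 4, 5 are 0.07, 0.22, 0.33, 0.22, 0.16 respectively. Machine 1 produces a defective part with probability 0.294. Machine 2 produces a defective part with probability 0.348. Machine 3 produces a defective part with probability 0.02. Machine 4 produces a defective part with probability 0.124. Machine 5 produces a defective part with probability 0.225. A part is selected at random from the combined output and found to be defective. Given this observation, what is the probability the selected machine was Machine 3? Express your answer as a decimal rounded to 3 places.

Posterior probability ≈ 0.040

P(defective|M1) = 0.294; P(defective|M2) = 0.348; P(defective|M3) = 0.02; P(defective|M4) = 0.124; P(defective|M5) = 0.225.
Prior × likelihood for each source: 0.07·0.294=0.02058, 0.22·0.348=0.07656, 0.33·0.02=0.006600, 0.22·0.124=0.02728, 0.16·0.225=0.03600. Summing gives P(defective) = 0.16702.
P(Machine 3 | defective) = 0.006600 / 0.16702 = 0.040.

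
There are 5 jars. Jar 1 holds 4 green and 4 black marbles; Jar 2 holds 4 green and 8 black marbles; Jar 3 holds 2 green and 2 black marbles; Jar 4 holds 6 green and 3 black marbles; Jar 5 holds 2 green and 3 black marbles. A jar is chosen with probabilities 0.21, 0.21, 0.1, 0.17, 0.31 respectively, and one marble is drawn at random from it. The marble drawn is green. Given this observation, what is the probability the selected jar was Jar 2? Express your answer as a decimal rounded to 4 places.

Posterior probability ≈ 0.1514

P(green|Jar 1) = 0.5; P(green|Jar 2) = 0.3333; P(green|Jar 3) = 0.5; P(green|Jar 4) = 0.6667; P(green|Jar 5) = 0.4.
Prior × likelihood for each source: 0.21·0.5=0.1050, 0.21·0.3333=0.07000, 0.1·0.5=0.05000, 0.17·0.6667=0.1133, 0.31·0.4=0.1240. Summing gives P(green) = 0.46233.
P(Jar 2 | green) = 0.07000 / 0.46233 = 0.1514.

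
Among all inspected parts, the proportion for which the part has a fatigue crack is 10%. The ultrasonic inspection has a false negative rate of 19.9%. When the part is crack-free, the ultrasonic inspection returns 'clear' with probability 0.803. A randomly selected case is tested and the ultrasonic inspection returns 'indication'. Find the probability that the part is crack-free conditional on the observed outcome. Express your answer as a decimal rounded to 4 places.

P(¬H | E) ≈ 0.6888

Write H for 'the part has a fatigue crack'. Prior odds H:¬H = 0.1/0.9 = 0.11111. For the 'indication' outcome, the likelihood ratio is 0.801/0.197 = 4.0660.
Posterior odds = 0.11111 × 4.0660 = 0.45178, so P(H|E) = 0.45178/(1+0.45178) = 0.3112. Then P(¬H|E) = 1 − 0.3112 = 0.6888.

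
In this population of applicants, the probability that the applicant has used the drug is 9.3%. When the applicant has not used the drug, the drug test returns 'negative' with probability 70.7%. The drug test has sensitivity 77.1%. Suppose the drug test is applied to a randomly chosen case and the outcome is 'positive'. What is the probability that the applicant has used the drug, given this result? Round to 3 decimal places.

P(H | E) ≈ 0.212

Write H for 'the applicant has used the drug'. Prior odds H:¬H = 0.093/0.907 = 0.10254. For the 'positive' outcome, the likelihood ratio is 0.771/0.293 = 2.6314.
Posterior odds = 0.10254 × 2.6314 = 0.26981, so P(H|E) = 0.26981/(1+0.26981) = 0.212.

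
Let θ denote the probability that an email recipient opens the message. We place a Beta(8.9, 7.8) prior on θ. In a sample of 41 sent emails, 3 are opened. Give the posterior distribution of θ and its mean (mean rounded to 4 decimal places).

Posterior: Beta(11.9, 45.8); mean ≈ 0.2062

Observing 3 successes and 38 failures updates Beta(8.9, 7.8) by adding the success and failure counts to the two shape parameters: α = 8.9+3 = 11.9, β = 7.8+38 = 45.8.
Posterior mean = α/(α+β) = 11.9/57.7 = 0.2062.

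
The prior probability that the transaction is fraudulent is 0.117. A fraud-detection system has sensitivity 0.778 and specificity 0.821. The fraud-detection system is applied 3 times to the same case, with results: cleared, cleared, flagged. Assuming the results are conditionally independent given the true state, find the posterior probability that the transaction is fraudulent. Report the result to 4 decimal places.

Posterior P(H) ≈ 0.0404

Let H be the event that the transaction is fraudulent; start with P(H) = 0.117. P('flagged'|H) = 0.778, P('flagged'|¬H) = 0.179.
Update on result 1 ('cleared'): P(H) ← 0.222·0.1170 / (0.222·0.1170 + 0.821·0.8830) = 0.025974/0.75092 = 0.0346.
Update on result 2 ('cleared'): P(H) ← 0.222·0.0346 / (0.222·0.0346 + 0.821·0.9654) = 0.0076789/0.80028 = 0.0096.
Update on result 3 ('flagged'): P(H) ← 0.778·0.0096 / (0.778·0.0096 + 0.179·0.9904) = 0.0074651/0.18475 = 0.0404.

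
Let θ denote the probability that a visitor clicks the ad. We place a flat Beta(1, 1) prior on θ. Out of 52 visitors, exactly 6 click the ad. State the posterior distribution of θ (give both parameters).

Posterior: Beta(7, 47)

The binomial likelihood is conjugate to the Beta prior: with 6 successes and 46 failures, the posterior is Beta(1+6, 1+46) = Beta(7, 47).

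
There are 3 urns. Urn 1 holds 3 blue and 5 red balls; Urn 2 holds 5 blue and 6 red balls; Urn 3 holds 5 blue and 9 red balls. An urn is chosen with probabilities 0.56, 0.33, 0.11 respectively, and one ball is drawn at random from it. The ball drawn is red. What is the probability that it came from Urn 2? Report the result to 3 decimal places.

Posterior probability ≈ 0.300

P(red|Urn 1) = 0.625; P(red|Urn 2) = 0.5455; P(red|Urn 3) = 0.6429.
Prior × likelihood for each source: 0.56·0.625=0.3500, 0.33·0.5455=0.1800, 0.11·0.6429=0.07071. Summing gives P(red) = 0.60071.
P(Urn 2 | red) = 0.1800 / 0.60071 = 0.300.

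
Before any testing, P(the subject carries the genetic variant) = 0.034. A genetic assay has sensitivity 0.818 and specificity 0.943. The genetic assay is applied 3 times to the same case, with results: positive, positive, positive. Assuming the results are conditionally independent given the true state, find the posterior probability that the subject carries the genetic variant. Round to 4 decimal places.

Let H be the event that the subject carries the genetic variant; start with P(H) = 0.034. P('positive'|H) = 0.818, P('positive'|¬H) = 0.057.
Update on result 1 ('positive'): P(H) ← 0.818·0.0340 / (0.818·0.0340 + 0.057·0.9660) = 0.027812/0.082874 = 0.3356.
Update on result 2 ('positive'): P(H) ← 0.818·0.3356 / (0.818·0.3356 + 0.057·0.6644) = 0.27452/0.31239 = 0.8788.
Update on result 3 ('positive'): P(H) ← 0.818·0.8788 / (0.818·0.8788 + 0.057·0.1212) = 0.71883/0.72574 = 0.9905.

Posterior P(H) ≈ 0.9905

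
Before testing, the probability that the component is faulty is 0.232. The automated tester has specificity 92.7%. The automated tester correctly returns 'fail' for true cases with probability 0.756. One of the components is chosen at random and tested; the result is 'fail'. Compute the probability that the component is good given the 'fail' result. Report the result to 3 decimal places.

P(¬H | E) ≈ 0.242

Write H for 'the component is faulty'. Prior odds H:¬H = 0.232/0.768 = 0.30208. For the 'fail' outcome, the likelihood ratio is 0.756/0.073 = 10.356.
Posterior odds = 0.30208 × 10.356 = 3.1284, so P(H|E) = 3.1284/(1+3.1284) = 0.758. Then P(¬H|E) = 1 − 0.758 = 0.242.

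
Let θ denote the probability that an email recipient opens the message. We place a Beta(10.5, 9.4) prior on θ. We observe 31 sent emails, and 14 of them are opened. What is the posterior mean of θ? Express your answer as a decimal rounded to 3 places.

Posterior mean ≈ 0.481

The binomial likelihood is conjugate to the Beta prior: with 14 successes and 17 failures, the posterior is Beta(10.5+14, 9.4+17) = Beta(24.5, 26.4).
E[θ | data] = 24.5/(24.5+26.4) = 0.481.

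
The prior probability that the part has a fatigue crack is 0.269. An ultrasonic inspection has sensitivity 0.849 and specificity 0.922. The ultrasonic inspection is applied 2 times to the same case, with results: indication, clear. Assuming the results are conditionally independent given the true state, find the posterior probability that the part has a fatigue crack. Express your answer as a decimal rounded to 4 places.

Let H be the event that the part has a fatigue crack; start with P(H) = 0.269. P('indication'|H) = 0.849, P('indication'|¬H) = 0.078.
Update on result 1 ('indication'): P(H) ← 0.849·0.2690 / (0.849·0.2690 + 0.078·0.7310) = 0.22838/0.28540 = 0.8002.
Update on result 2 ('clear'): P(H) ← 0.151·0.8002 / (0.151·0.8002 + 0.922·0.1998) = 0.12083/0.30503 = 0.3961.

Posterior P(H) ≈ 0.3961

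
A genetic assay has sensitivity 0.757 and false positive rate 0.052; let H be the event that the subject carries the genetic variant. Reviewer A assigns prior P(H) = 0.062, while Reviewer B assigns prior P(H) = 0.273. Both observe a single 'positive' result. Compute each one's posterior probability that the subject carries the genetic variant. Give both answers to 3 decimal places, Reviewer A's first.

Reviewer A: 0.490; Reviewer B: 0.845

P('+'|H) = 0.757, P('+'|¬H) = 0.052.
Reviewer A: numerator 0.757·0.062 = 0.046934; evidence = 0.046934+0.052·0.938 = 0.095710; posterior = 0.490.
Reviewer B: numerator 0.757·0.273 = 0.20666; evidence = 0.20666+0.052·0.727 = 0.24447; posterior = 0.845.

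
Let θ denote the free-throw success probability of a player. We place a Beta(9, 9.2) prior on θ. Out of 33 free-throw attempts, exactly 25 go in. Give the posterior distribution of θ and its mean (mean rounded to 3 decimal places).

Observing 25 successes and 8 failures updates Beta(9, 9.2) by adding the success and failure counts to the two shape parameters: α = 9+25 = 34, β = 9.2+8 = 17.2.
Posterior mean = α/(α+β) = 34/51.2 = 0.664.

Posterior: Beta(34, 17.2); mean ≈ 0.664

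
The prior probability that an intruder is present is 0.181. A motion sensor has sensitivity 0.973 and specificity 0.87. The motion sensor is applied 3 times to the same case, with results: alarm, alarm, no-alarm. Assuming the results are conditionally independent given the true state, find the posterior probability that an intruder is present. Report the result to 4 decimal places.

Posterior P(H) ≈ 0.2776

With H the event that an intruder is present, the joint likelihood of the observed sequence is P(data|H) = 0.973·0.973·0.027 = 0.025562 and P(data|¬H) = 0.13·0.13·0.87 = 0.014703.
Bayes: P(H|data) = 0.181·0.025562 / (0.181·0.025562 + 0.819·0.014703) = 0.0046267/0.016668 = 0.2776.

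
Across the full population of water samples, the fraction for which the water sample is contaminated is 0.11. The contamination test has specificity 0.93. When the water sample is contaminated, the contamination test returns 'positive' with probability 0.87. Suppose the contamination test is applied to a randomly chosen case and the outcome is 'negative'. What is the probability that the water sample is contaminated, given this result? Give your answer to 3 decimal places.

P(H | E) ≈ 0.017

Let H be the event that the water sample is contaminated. P(H) = 0.11, so P(¬H) = 0.89. With E the 'negative' result, P(E|H) = 0.13 and P(E|¬H) = 0.93.
P(E) = 0.13·0.11 + 0.93·0.89 = 0.014300 + 0.82770 = 0.84200.
By Bayes' theorem, P(H|E) = 0.014300 / 0.84200 = 0.017.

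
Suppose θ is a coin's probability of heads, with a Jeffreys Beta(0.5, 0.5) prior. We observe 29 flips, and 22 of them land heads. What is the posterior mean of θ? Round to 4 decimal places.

Posterior mean ≈ 0.7500

The binomial likelihood is conjugate to the Beta prior: with 22 successes and 7 failures, the posterior is Beta(0.5+22, 0.5+7) = Beta(22.5, 7.5).
Posterior mean = α/(α+β) = 22.5/30 = 0.7500.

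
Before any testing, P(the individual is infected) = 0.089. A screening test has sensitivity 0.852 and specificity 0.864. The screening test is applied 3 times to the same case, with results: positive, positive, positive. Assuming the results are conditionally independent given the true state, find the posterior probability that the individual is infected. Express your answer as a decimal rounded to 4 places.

Posterior P(H) ≈ 0.9600

Let H be the event that the individual is infected; start with P(H) = 0.089. P('positive'|H) = 0.852, P('positive'|¬H) = 0.136.
Update on result 1 ('positive'): P(H) ← 0.852·0.0890 / (0.852·0.0890 + 0.136·0.9110) = 0.075828/0.19972 = 0.3797.
Update on result 2 ('positive'): P(H) ← 0.852·0.3797 / (0.852·0.3797 + 0.136·0.6203) = 0.32347/0.40784 = 0.7931.
Update on result 3 ('positive'): P(H) ← 0.852·0.7931 / (0.852·0.7931 + 0.136·0.2069) = 0.67576/0.70389 = 0.9600.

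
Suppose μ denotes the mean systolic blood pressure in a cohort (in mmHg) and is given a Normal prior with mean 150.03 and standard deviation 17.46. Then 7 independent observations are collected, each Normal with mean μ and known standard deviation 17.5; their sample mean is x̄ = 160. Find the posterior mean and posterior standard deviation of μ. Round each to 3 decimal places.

Posterior mean ≈ 158.749; posterior SD ≈ 6.185

With known σ, the Normal prior is conjugate. Weight on the data is w = (n/σ²)/(n/σ² + 1/τ₀²) = 0.0228571/(0.0228571+0.00328028) = 0.87450.
Posterior mean = w·x̄ + (1−w)·μ₀ = 0.87450·160 + 0.12550·150.03 = 158.749. Posterior variance = 1/(0.0228571+0.00328028) = 38.2593, so SD = 6.185.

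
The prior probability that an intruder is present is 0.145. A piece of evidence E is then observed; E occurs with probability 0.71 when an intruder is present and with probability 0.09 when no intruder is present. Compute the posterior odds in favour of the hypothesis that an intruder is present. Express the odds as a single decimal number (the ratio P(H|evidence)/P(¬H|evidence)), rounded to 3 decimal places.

Prior odds = 0.145/(1−0.145) = 0.16959. In log-odds, ln(0.16959) = -1.7744.
Add log likelihood ratio: ln(7.8889) = 2.0655.
Posterior log-odds = 0.29109, so posterior odds = exp(0.29109) = 1.3379.

Posterior odds ≈ 1.338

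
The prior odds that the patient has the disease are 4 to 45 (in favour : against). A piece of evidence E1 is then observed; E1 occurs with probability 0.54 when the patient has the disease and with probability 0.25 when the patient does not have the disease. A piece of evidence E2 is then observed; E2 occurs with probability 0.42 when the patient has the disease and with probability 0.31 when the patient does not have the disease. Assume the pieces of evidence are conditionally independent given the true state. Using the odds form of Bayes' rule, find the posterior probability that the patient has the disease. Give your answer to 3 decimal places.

Posterior probability ≈ 0.206

Prior odds = 4/45 = 0.088889. In log-odds, ln(0.088889) = -2.4204.
Add log likelihood ratios: ln(2.1600) + ln(1.3548) = 1.0738.
Posterior log-odds = -1.3466, so posterior odds = exp(-1.3466) = 0.26013. Converting, P(H|E) = 0.26013/1.2601 = 0.206.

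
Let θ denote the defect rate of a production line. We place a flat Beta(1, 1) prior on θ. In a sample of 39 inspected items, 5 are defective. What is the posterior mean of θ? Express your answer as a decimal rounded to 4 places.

Posterior mean ≈ 0.1463

The binomial likelihood is conjugate to the Beta prior: with 5 successes and 34 failures, the posterior is Beta(1+5, 1+34) = Beta(6, 35).
Posterior mean = α/(α+β) = 6/41 = 0.1463.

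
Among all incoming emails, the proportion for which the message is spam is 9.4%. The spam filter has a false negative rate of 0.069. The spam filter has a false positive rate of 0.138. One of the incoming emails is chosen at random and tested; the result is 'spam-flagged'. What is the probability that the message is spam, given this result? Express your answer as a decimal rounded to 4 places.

Let H be the event that the message is spam. P(H) = 0.094, so P(¬H) = 0.906. With E the 'spam-flagged' result, P(E|H) = 0.931 and P(E|¬H) = 0.138.
P(E) = 0.931·0.094 + 0.138·0.906 = 0.087514 + 0.12503 = 0.21254.
By Bayes' theorem, P(H|E) = 0.087514 / 0.21254 = 0.4117.

P(H | E) ≈ 0.4117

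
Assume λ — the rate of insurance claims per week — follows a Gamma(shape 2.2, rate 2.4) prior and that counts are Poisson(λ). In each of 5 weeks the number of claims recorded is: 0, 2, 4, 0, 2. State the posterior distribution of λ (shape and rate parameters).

Total count ∑xᵢ = 8 over n = 5 weeks.
Gamma is conjugate to the Poisson likelihood: posterior is Gamma(shape = 2.2+8 = 10.2, rate = 2.4+5 = 7.4).

Posterior: Gamma(shape=10.2, rate=7.4)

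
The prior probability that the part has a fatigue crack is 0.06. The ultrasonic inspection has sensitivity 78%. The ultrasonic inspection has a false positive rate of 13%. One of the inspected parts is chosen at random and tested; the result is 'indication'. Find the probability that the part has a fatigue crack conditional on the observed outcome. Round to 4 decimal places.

Let H be the event that the part has a fatigue crack. P(H) = 0.06, so P(¬H) = 0.94. With E the 'indication' result, P(E|H) = 0.78 and P(E|¬H) = 0.13.
P(E) = 0.78·0.06 + 0.13·0.94 = 0.046800 + 0.12220 = 0.16900.
By Bayes' theorem, P(H|E) = 0.046800 / 0.16900 = 0.2769.

P(H | E) ≈ 0.2769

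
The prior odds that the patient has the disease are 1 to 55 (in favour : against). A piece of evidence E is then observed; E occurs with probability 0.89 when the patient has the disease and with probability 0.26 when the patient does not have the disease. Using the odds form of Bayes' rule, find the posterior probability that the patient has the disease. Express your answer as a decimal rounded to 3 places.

Prior odds = 1/55 = 0.018182. In log-odds, ln(0.018182) = -4.0073.
Add log likelihood ratio: ln(3.4231) = 1.2305.
Posterior log-odds = -2.7768, so posterior odds = exp(-2.7768) = 0.062238. Converting, P(H|E) = 0.062238/1.0622 = 0.059.

Posterior probability ≈ 0.059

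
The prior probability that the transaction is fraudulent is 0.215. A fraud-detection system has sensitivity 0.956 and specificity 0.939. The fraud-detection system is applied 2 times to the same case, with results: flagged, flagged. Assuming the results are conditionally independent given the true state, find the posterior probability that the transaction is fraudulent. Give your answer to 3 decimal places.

Posterior P(H) ≈ 0.985

Let H be the event that the transaction is fraudulent; start with P(H) = 0.215. P('flagged'|H) = 0.956, P('flagged'|¬H) = 0.061.
Update on result 1 ('flagged'): P(H) ← 0.956·0.2150 / (0.956·0.2150 + 0.061·0.7850) = 0.20554/0.25343 = 0.8110.
Update on result 2 ('flagged'): P(H) ← 0.956·0.8110 / (0.956·0.8110 + 0.061·0.1890) = 0.77536/0.78689 = 0.9854.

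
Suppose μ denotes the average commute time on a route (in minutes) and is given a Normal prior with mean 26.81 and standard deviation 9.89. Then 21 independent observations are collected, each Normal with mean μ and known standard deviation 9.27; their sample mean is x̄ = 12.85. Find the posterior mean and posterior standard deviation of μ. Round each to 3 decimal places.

Posterior mean ≈ 13.411; posterior SD ≈ 1.982

Prior precision 1/τ₀² = 1/9.89² = 0.0102237; data precision n/σ² = 21/9.27² = 0.244377.
Posterior precision = 0.0102237 + 0.244377 = 0.254600, giving posterior SD = 1/√0.254600 = 1.982.
Posterior mean = (0.0102237·26.81 + 0.244377·12.85) / 0.254600 = 13.411.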